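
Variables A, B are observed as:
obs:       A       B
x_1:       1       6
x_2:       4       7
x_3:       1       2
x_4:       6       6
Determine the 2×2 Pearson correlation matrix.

Step 1 — column means:
  mean(A) = (1 + 4 + 1 + 6) / 4 = 12/4 = 3
  mean(B) = (6 + 7 + 2 + 6) / 4 = 21/4 = 5.25

Step 2 — sample variances and covariances s[i,j] = (1/(n-1)) · Σ_k (x_{k,i} - mean_i) · (x_{k,j} - mean_j), with n-1 = 3:
  s[A,A] = ((-2)·(-2) + (1)·(1) + (-2)·(-2) + (3)·(3)) / 3 = 18/3 = 6
  s[A,B] = ((-2)·(0.75) + (1)·(1.75) + (-2)·(-3.25) + (3)·(0.75)) / 3 = 9/3 = 3
  s[B,B] = ((0.75)·(0.75) + (1.75)·(1.75) + (-3.25)·(-3.25) + (0.75)·(0.75)) / 3 = 14.75/3 = 4.9167
  Sample standard deviations s_i = √(s[i,i]):
  s(A) = √(6) = 2.4495
  s(B) = √(4.9167) = 2.2174

Step 3 — r_{ij} = s_{ij} / (s_i · s_j):
  r[A,A] = 1 (diagonal).
  r[A,B] = 3 / (2.4495 · 2.2174) = 3 / 5.4314 = 0.5523
  r[B,B] = 1 (diagonal).

R is symmetric with unit diagonal. Assembling:

R = [[1, 0.5523],
 [0.5523, 1]]


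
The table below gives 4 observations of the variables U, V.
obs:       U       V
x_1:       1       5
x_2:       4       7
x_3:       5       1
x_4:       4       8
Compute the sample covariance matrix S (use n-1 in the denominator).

Step 1 — column means:
  mean(U) = (1 + 4 + 5 + 4) / 4 = 14/4 = 3.5
  mean(V) = (5 + 7 + 1 + 8) / 4 = 21/4 = 5.25

Step 2 — sample covariance S[i,j] = (1/(n-1)) · Σ_k (x_{k,i} - mean_i) · (x_{k,j} - mean_j), with n-1 = 3.
  S[U,U] = ((-2.5)·(-2.5) + (0.5)·(0.5) + (1.5)·(1.5) + (0.5)·(0.5)) / 3 = 9/3 = 3
  S[U,V] = ((-2.5)·(-0.25) + (0.5)·(1.75) + (1.5)·(-4.25) + (0.5)·(2.75)) / 3 = -3.5/3 = -1.1667
  S[V,V] = ((-0.25)·(-0.25) + (1.75)·(1.75) + (-4.25)·(-4.25) + (2.75)·(2.75)) / 3 = 28.75/3 = 9.5833

S is symmetric (S[j,i] = S[i,j]). Assembling:

S = [[3, -1.1667],
 [-1.1667, 9.5833]]


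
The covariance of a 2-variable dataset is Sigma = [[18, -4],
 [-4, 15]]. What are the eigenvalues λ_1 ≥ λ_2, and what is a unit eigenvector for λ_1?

Step 1 — characteristic polynomial of 2×2 Sigma:
  det(Sigma - λI) = λ² - trace · λ + det = 0.
  trace = 18 + 15 = 33, det = 18·15 - (-4)² = 254.
Step 2 — discriminant:
  Δ = trace² - 4·det = 1089 - 1016 = 73.
Step 3 — eigenvalues:
  λ = (trace ± √Δ)/2 = (33 ± 8.544)/2,
  λ_1 = 20.772,  λ_2 = 12.228.

Step 4 — unit eigenvector for λ_1: solve (Sigma - λ_1 I)v = 0. First row:
  (18 - 20.772)·v_x + (-4)·v_y = 0, i.e. (-2.772)·v_x + (-4)·v_y = 0,
  so v ∝ (b, λ_1 - a) = (-4, 2.772); multiply by -1 so the first entry is positive: u = (4, -2.772).
  ||u|| = √((4)² + (-2.772)²) = √(23.684) ≈ 4.8666,
  v_1 = u/||u|| ≈ (0.8219, -0.5696) (||v_1|| = 1).

λ_1 = 20.772,  λ_2 = 12.228;  v_1 ≈ (0.8219, -0.5696)


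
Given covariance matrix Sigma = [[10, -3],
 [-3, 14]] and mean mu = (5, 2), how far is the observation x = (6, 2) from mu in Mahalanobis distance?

Step 1 — centre the observation: (x - mu) = (1, 0).

Step 2 — invert Sigma. det(Sigma) = 10·14 - (-3)² = 131.
  Sigma^{-1} = (1/det) · [[d, -b], [-b, a]] = [[0.1069, 0.0229],
 [0.0229, 0.0763]].

Step 3 — form the quadratic (x - mu)^T · Sigma^{-1} · (x - mu):
  Sigma^{-1} · (x - mu) = (0.1069, 0.0229).
  (x - mu)^T · [Sigma^{-1} · (x - mu)] = (1)·(0.1069) + (0)·(0.0229) = 0.1069.

Step 4 — take square root: d = √(0.1069) ≈ 0.3269.

d(x, mu) = √(0.1069) ≈ 0.3269


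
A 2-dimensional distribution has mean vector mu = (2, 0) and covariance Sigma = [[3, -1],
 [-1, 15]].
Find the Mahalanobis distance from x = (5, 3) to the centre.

Step 1 — centre the observation: (x - mu) = (3, 3).

Step 2 — invert Sigma. det(Sigma) = 3·15 - (-1)² = 44.
  Sigma^{-1} = (1/det) · [[d, -b], [-b, a]] = [[0.3409, 0.0227],
 [0.0227, 0.0682]].

Step 3 — form the quadratic (x - mu)^T · Sigma^{-1} · (x - mu):
  Sigma^{-1} · (x - mu) = (1.0909, 0.2727).
  (x - mu)^T · [Sigma^{-1} · (x - mu)] = (3)·(1.0909) + (3)·(0.2727) = 4.0909.

Step 4 — take square root: d = √(4.0909) ≈ 2.0226.

d(x, mu) = √(4.0909) ≈ 2.0226


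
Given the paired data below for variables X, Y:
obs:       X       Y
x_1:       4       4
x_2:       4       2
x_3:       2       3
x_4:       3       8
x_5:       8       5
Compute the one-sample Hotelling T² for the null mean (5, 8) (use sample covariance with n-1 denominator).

Step 1 — sample mean vector:
  mean(X) = (4 + 4 + 2 + 3 + 8) / 5 = 21/5 = 4.2
  mean(Y) = (4 + 2 + 3 + 8 + 5) / 5 = 22/5 = 4.4
  x̄ = (4.2, 4.4),  deviation x̄ - mu_0 = (4.2, 4.4) - (5, 8) = (-0.8, -3.6).

Step 2 — sample covariance matrix, S[i,j] = (1/(n-1)) · Σ_k (x_{k,i} - mean_i) · (x_{k,j} - mean_j), divisor n-1 = 4:
  S[X,X] = ((-0.2)·(-0.2) + (-0.2)·(-0.2) + (-2.2)·(-2.2) + (-1.2)·(-1.2) + (3.8)·(3.8)) / 4 = 20.8/4 = 5.2
  S[X,Y] = ((-0.2)·(-0.4) + (-0.2)·(-2.4) + (-2.2)·(-1.4) + (-1.2)·(3.6) + (3.8)·(0.6)) / 4 = 1.6/4 = 0.4
  S[Y,Y] = ((-0.4)·(-0.4) + (-2.4)·(-2.4) + (-1.4)·(-1.4) + (3.6)·(3.6) + (0.6)·(0.6)) / 4 = 21.2/4 = 5.3
  S = [[5.2, 0.4],
 [0.4, 5.3]].

Step 3 — invert S. det(S) = 5.2·5.3 - (0.4)² = 27.4.
  S^{-1} = (1/det) · [[d, -b], [-b, a]] = [[0.1934, -0.0146],
 [-0.0146, 0.1898]].

Step 4 — quadratic form (x̄ - mu_0)^T · S^{-1} · (x̄ - mu_0):
  S^{-1} · (x̄ - mu_0) = (-0.1022, -0.6715),
  (x̄ - mu_0)^T · [...] = (-0.8)·(-0.1022) + (-3.6)·(-0.6715) = 2.4993.

Step 5 — scale by n: T² = 5 · 2.4993 = 12.4964.

T² ≈ 12.4964


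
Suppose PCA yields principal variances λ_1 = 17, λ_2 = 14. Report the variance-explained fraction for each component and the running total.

Step 1 — total variance = trace(Sigma) = Σ λ_i = 17 + 14 = 31.

Step 2 — fraction explained by component i = λ_i / Σ λ:
  PC1: 17/31 = 0.5484
  PC2: 14/31 = 0.4516

Step 3 — cumulative fraction after k components = (λ_1 + ... + λ_k) / Σ λ:
  k = 1: 17/31 = 0.5484
  k = 2: (17 + 14)/31 = 31/31 = 1

Summary (fraction, with percent):

explained: PC1 0.5484 (54.84%), PC2 0.4516 (45.16%);  cumulative: 0.5484, 1


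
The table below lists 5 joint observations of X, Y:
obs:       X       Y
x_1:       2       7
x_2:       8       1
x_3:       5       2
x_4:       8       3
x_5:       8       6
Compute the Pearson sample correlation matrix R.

Step 1 — column means:
  mean(X) = (2 + 8 + 5 + 8 + 8) / 5 = 31/5 = 6.2
  mean(Y) = (7 + 1 + 2 + 3 + 6) / 5 = 19/5 = 3.8

Step 2 — sample variances and covariances s[i,j] = (1/(n-1)) · Σ_k (x_{k,i} - mean_i) · (x_{k,j} - mean_j), with n-1 = 4:
  s[X,X] = ((-4.2)·(-4.2) + (1.8)·(1.8) + (-1.2)·(-1.2) + (1.8)·(1.8) + (1.8)·(1.8)) / 4 = 28.8/4 = 7.2
  s[X,Y] = ((-4.2)·(3.2) + (1.8)·(-2.8) + (-1.2)·(-1.8) + (1.8)·(-0.8) + (1.8)·(2.2)) / 4 = -13.8/4 = -3.45
  s[Y,Y] = ((3.2)·(3.2) + (-2.8)·(-2.8) + (-1.8)·(-1.8) + (-0.8)·(-0.8) + (2.2)·(2.2)) / 4 = 26.8/4 = 6.7
  Sample standard deviations s_i = √(s[i,i]):
  s(X) = √(7.2) = 2.6833
  s(Y) = √(6.7) = 2.5884

Step 3 — r_{ij} = s_{ij} / (s_i · s_j):
  r[X,X] = 1 (diagonal).
  r[X,Y] = -3.45 / (2.6833 · 2.5884) = -3.45 / 6.9455 = -0.4967
  r[Y,Y] = 1 (diagonal).

R is symmetric with unit diagonal. Assembling:

R = [[1, -0.4967],
 [-0.4967, 1]]


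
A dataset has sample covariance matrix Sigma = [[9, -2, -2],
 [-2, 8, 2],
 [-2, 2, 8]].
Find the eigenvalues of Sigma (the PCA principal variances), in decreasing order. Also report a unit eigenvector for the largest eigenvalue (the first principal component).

Step 1 — characteristic polynomial p(λ) = det(λI - Sigma) = λ³ - tr·λ² + c_1·λ - det, where tr = trace, c_1 = sum of the principal 2×2 minors, det = det(Sigma):
  tr = 9 + 8 + 8 = 25,
  c_1 = (9·8 - (-2)²) + (9·8 - (-2)²) + (8·8 - (2)²) = 68 + 68 + 60 = 196,
  det = 9·(8·8 - (2)²) - (-2)·((-2)·8 - (2)·(-2)) + (-2)·((-2)·(2) - 8·(-2)) = 9·(60) - (-2)·(-12) + (-2)·(12) = 492.
  So p(λ) = λ³ - 25λ² + 196λ - 492.
Step 2 — look for an integer root (rational root theorem: any rational root is an integer divisor of 492). Testing λ = 6:
  p(6) = 216 - 900 + 1176 - 492 = 0  ✓
  Dividing out (λ - 6): p(λ) = (λ - 6)(λ² - 19λ + 82).
Step 3 — remaining eigenvalues from the quadratic λ² - 19λ + 82 = 0:
  Δ = 19² - 4·82 = 361 - 328 = 33,  λ = (19 ± √33)/2 = (19 ± 5.7446)/2 ≈ 12.3723 or 6.6277.
  Sorted: λ_1 = 12.3723,  λ_2 = 6.6277,  λ_3 = 6  (check: sum = 25 = tr ✓).

Step 4 — unit eigenvector for λ_1 ≈ 12.3723: v spans the null space of (Sigma - λ_1 I), whose rows are
  r_1 = (-3.3723, -2, -2),  r_2 = (-2, -4.3723, 2),  r_3 = (-2, 2, -4.3723).
  v is orthogonal to every row, so take v ∝ r_1 × r_2 = ((-2)·(2) - (-2)·(-4.3723), (-2)·(-2) - (-3.3723)·(2), (-3.3723)·(-4.3723) - (-2)·(-2)) ≈ (-12.7446, 10.7446, 10.7446).
  Rescale (multiply by -1 so the first nonzero entry is positive): u = (12.7446, -10.7446, -10.7446).
  ||u|| = √((12.7446)² + (-10.7446)² + (-10.7446)²) = √(393.3151) ≈ 19.8322,  v_1 = u/||u|| ≈ (0.6426, -0.5418, -0.5418) (||v_1|| = 1).

λ_1 = 12.3723,  λ_2 = 6.6277,  λ_3 = 6;  v_1 ≈ (0.6426, -0.5418, -0.5418)


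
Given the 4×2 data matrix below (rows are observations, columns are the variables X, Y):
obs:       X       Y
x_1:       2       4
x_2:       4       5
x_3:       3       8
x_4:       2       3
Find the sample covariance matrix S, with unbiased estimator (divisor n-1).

Step 1 — column means:
  mean(X) = (2 + 4 + 3 + 2) / 4 = 11/4 = 2.75
  mean(Y) = (4 + 5 + 8 + 3) / 4 = 20/4 = 5

Step 2 — sample covariance S[i,j] = (1/(n-1)) · Σ_k (x_{k,i} - mean_i) · (x_{k,j} - mean_j), with n-1 = 3.
  S[X,X] = ((-0.75)·(-0.75) + (1.25)·(1.25) + (0.25)·(0.25) + (-0.75)·(-0.75)) / 3 = 2.75/3 = 0.9167
  S[X,Y] = ((-0.75)·(-1) + (1.25)·(0) + (0.25)·(3) + (-0.75)·(-2)) / 3 = 3/3 = 1
  S[Y,Y] = ((-1)·(-1) + (0)·(0) + (3)·(3) + (-2)·(-2)) / 3 = 14/3 = 4.6667

S is symmetric (S[j,i] = S[i,j]). Assembling:

S = [[0.9167, 1],
 [1, 4.6667]]


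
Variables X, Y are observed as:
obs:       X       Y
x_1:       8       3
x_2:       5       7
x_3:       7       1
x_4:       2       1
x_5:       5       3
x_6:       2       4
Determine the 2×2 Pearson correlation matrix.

Step 1 — column means:
  mean(X) = (8 + 5 + 7 + 2 + 5 + 2) / 6 = 29/6 = 4.8333
  mean(Y) = (3 + 7 + 1 + 1 + 3 + 4) / 6 = 19/6 = 3.1667

Step 2 — sample variances and covariances s[i,j] = (1/(n-1)) · Σ_k (x_{k,i} - mean_i) · (x_{k,j} - mean_j), with n-1 = 5:
  s[X,X] = ((3.1667)·(3.1667) + (0.1667)·(0.1667) + (2.1667)·(2.1667) + (-2.8333)·(-2.8333) + (0.1667)·(0.1667) + (-2.8333)·(-2.8333)) / 5 = 30.8333/5 = 6.1667
  s[X,Y] = ((3.1667)·(-0.1667) + (0.1667)·(3.8333) + (2.1667)·(-2.1667) + (-2.8333)·(-2.1667) + (0.1667)·(-0.1667) + (-2.8333)·(0.8333)) / 5 = -0.8333/5 = -0.1667
  s[Y,Y] = ((-0.1667)·(-0.1667) + (3.8333)·(3.8333) + (-2.1667)·(-2.1667) + (-2.1667)·(-2.1667) + (-0.1667)·(-0.1667) + (0.8333)·(0.8333)) / 5 = 24.8333/5 = 4.9667
  Sample standard deviations s_i = √(s[i,i]):
  s(X) = √(6.1667) = 2.4833
  s(Y) = √(4.9667) = 2.2286

Step 3 — r_{ij} = s_{ij} / (s_i · s_j):
  r[X,X] = 1 (diagonal).
  r[X,Y] = -0.1667 / (2.4833 · 2.2286) = -0.1667 / 5.5342 = -0.0301
  r[Y,Y] = 1 (diagonal).

R is symmetric with unit diagonal. Assembling:

R = [[1, -0.0301],
 [-0.0301, 1]]


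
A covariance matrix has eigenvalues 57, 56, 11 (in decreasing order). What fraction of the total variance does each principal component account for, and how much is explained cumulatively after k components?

Step 1 — total variance = trace(Sigma) = Σ λ_i = 57 + 56 + 11 = 124.

Step 2 — fraction explained by component i = λ_i / Σ λ:
  PC1: 57/124 = 0.4597
  PC2: 56/124 = 0.4516
  PC3: 11/124 = 0.0887

Step 3 — cumulative fraction after k components = (λ_1 + ... + λ_k) / Σ λ:
  k = 1: 57/124 = 0.4597
  k = 2: (57 + 56)/124 = 113/124 = 0.9113
  k = 3: (57 + 56 + 11)/124 = 124/124 = 1

Summary (fraction, with percent):

explained: PC1 0.4597 (45.97%), PC2 0.4516 (45.16%), PC3 0.0887 (8.87%);  cumulative: 0.4597, 0.9113, 1


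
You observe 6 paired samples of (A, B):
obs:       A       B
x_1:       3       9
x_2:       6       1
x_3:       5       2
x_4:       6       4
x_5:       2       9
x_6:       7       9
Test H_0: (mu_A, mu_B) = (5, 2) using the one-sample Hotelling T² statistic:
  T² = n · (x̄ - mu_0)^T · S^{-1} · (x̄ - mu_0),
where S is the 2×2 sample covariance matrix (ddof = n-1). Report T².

Step 1 — sample mean vector:
  mean(A) = (3 + 6 + 5 + 6 + 2 + 7) / 6 = 29/6 = 4.8333
  mean(B) = (9 + 1 + 2 + 4 + 9 + 9) / 6 = 34/6 = 5.6667
  x̄ = (4.8333, 5.6667),  deviation x̄ - mu_0 = (4.8333, 5.6667) - (5, 2) = (-0.1667, 3.6667).

Step 2 — sample covariance matrix, S[i,j] = (1/(n-1)) · Σ_k (x_{k,i} - mean_i) · (x_{k,j} - mean_j), divisor n-1 = 5:
  S[A,A] = ((-1.8333)·(-1.8333) + (1.1667)·(1.1667) + (0.1667)·(0.1667) + (1.1667)·(1.1667) + (-2.8333)·(-2.8333) + (2.1667)·(2.1667)) / 5 = 18.8333/5 = 3.7667
  S[A,B] = ((-1.8333)·(3.3333) + (1.1667)·(-4.6667) + (0.1667)·(-3.6667) + (1.1667)·(-1.6667) + (-2.8333)·(3.3333) + (2.1667)·(3.3333)) / 5 = -16.3333/5 = -3.2667
  S[B,B] = ((3.3333)·(3.3333) + (-4.6667)·(-4.6667) + (-3.6667)·(-3.6667) + (-1.6667)·(-1.6667) + (3.3333)·(3.3333) + (3.3333)·(3.3333)) / 5 = 71.3333/5 = 14.2667
  S = [[3.7667, -3.2667],
 [-3.2667, 14.2667]].

Step 3 — invert S. det(S) = 3.7667·14.2667 - (-3.2667)² = 43.0667.
  S^{-1} = (1/det) · [[d, -b], [-b, a]] = [[0.3313, 0.0759],
 [0.0759, 0.0875]].

Step 4 — quadratic form (x̄ - mu_0)^T · S^{-1} · (x̄ - mu_0):
  S^{-1} · (x̄ - mu_0) = (0.2229, 0.308),
  (x̄ - mu_0)^T · [...] = (-0.1667)·(0.2229) + (3.6667)·(0.308) = 1.0924.

Step 5 — scale by n: T² = 6 · 1.0924 = 6.5542.

T² ≈ 6.5542


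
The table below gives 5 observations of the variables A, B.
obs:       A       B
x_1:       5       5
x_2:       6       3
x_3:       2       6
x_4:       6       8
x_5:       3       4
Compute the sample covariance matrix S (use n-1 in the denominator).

Step 1 — column means:
  mean(A) = (5 + 6 + 2 + 6 + 3) / 5 = 22/5 = 4.4
  mean(B) = (5 + 3 + 6 + 8 + 4) / 5 = 26/5 = 5.2

Step 2 — sample covariance S[i,j] = (1/(n-1)) · Σ_k (x_{k,i} - mean_i) · (x_{k,j} - mean_j), with n-1 = 4.
  S[A,A] = ((0.6)·(0.6) + (1.6)·(1.6) + (-2.4)·(-2.4) + (1.6)·(1.6) + (-1.4)·(-1.4)) / 4 = 13.2/4 = 3.3
  S[A,B] = ((0.6)·(-0.2) + (1.6)·(-2.2) + (-2.4)·(0.8) + (1.6)·(2.8) + (-1.4)·(-1.2)) / 4 = 0.6/4 = 0.15
  S[B,B] = ((-0.2)·(-0.2) + (-2.2)·(-2.2) + (0.8)·(0.8) + (2.8)·(2.8) + (-1.2)·(-1.2)) / 4 = 14.8/4 = 3.7

S is symmetric (S[j,i] = S[i,j]). Assembling:

S = [[3.3, 0.15],
 [0.15, 3.7]]


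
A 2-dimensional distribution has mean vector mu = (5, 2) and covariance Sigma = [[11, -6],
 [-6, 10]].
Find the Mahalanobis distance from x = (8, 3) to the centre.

Step 1 — centre the observation: (x - mu) = (3, 1).

Step 2 — invert Sigma. det(Sigma) = 11·10 - (-6)² = 74.
  Sigma^{-1} = (1/det) · [[d, -b], [-b, a]] = [[0.1351, 0.0811],
 [0.0811, 0.1486]].

Step 3 — form the quadratic (x - mu)^T · Sigma^{-1} · (x - mu):
  Sigma^{-1} · (x - mu) = (0.4865, 0.3919).
  (x - mu)^T · [Sigma^{-1} · (x - mu)] = (3)·(0.4865) + (1)·(0.3919) = 1.8514.

Step 4 — take square root: d = √(1.8514) ≈ 1.3606.

d(x, mu) = √(1.8514) ≈ 1.3606


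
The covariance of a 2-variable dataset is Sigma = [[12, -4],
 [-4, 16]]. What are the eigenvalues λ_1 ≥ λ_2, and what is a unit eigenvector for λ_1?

Step 1 — characteristic polynomial of 2×2 Sigma:
  det(Sigma - λI) = λ² - trace · λ + det = 0.
  trace = 12 + 16 = 28, det = 12·16 - (-4)² = 176.
Step 2 — discriminant:
  Δ = trace² - 4·det = 784 - 704 = 80.
Step 3 — eigenvalues:
  λ = (trace ± √Δ)/2 = (28 ± 8.9443)/2,
  λ_1 = 18.4721,  λ_2 = 9.5279.

Step 4 — unit eigenvector for λ_1: solve (Sigma - λ_1 I)v = 0. First row:
  (12 - 18.4721)·v_x + (-4)·v_y = 0, i.e. (-6.4721)·v_x + (-4)·v_y = 0,
  so v ∝ (b, λ_1 - a) = (-4, 6.4721); multiply by -1 so the first entry is positive: u = (4, -6.4721).
  ||u|| = √((4)² + (-6.4721)²) = √(57.8885) ≈ 7.6085,
  v_1 = u/||u|| ≈ (0.5257, -0.8507) (||v_1|| = 1).

λ_1 = 18.4721,  λ_2 = 9.5279;  v_1 ≈ (0.5257, -0.8507)


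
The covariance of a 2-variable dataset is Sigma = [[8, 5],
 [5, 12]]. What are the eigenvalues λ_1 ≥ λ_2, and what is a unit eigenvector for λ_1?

Step 1 — characteristic polynomial of 2×2 Sigma:
  det(Sigma - λI) = λ² - trace · λ + det = 0.
  trace = 8 + 12 = 20, det = 8·12 - (5)² = 71.
Step 2 — discriminant:
  Δ = trace² - 4·det = 400 - 284 = 116.
Step 3 — eigenvalues:
  λ = (trace ± √Δ)/2 = (20 ± 10.7703)/2,
  λ_1 = 15.3852,  λ_2 = 4.6148.

Step 4 — unit eigenvector for λ_1: solve (Sigma - λ_1 I)v = 0. First row:
  (8 - 15.3852)·v_x + (5)·v_y = 0, i.e. (-7.3852)·v_x + (5)·v_y = 0,
  so v ∝ (b, λ_1 - a) = (5, 7.3852) = u.
  ||u|| = √((5)² + (7.3852)²) = √(79.5407) ≈ 8.9186,
  v_1 = u/||u|| ≈ (0.5606, 0.8281) (||v_1|| = 1).

λ_1 = 15.3852,  λ_2 = 4.6148;  v_1 ≈ (0.5606, 0.8281)


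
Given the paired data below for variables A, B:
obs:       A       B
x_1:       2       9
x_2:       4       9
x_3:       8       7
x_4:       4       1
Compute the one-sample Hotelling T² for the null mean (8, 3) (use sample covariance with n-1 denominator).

Step 1 — sample mean vector:
  mean(A) = (2 + 4 + 8 + 4) / 4 = 18/4 = 4.5
  mean(B) = (9 + 9 + 7 + 1) / 4 = 26/4 = 6.5
  x̄ = (4.5, 6.5),  deviation x̄ - mu_0 = (4.5, 6.5) - (8, 3) = (-3.5, 3.5).

Step 2 — sample covariance matrix, S[i,j] = (1/(n-1)) · Σ_k (x_{k,i} - mean_i) · (x_{k,j} - mean_j), divisor n-1 = 3:
  S[A,A] = ((-2.5)·(-2.5) + (-0.5)·(-0.5) + (3.5)·(3.5) + (-0.5)·(-0.5)) / 3 = 19/3 = 6.3333
  S[A,B] = ((-2.5)·(2.5) + (-0.5)·(2.5) + (3.5)·(0.5) + (-0.5)·(-5.5)) / 3 = -3/3 = -1
  S[B,B] = ((2.5)·(2.5) + (2.5)·(2.5) + (0.5)·(0.5) + (-5.5)·(-5.5)) / 3 = 43/3 = 14.3333
  S = [[6.3333, -1],
 [-1, 14.3333]].

Step 3 — invert S. det(S) = 6.3333·14.3333 - (-1)² = 89.7778.
  S^{-1} = (1/det) · [[d, -b], [-b, a]] = [[0.1597, 0.0111],
 [0.0111, 0.0705]].

Step 4 — quadratic form (x̄ - mu_0)^T · S^{-1} · (x̄ - mu_0):
  S^{-1} · (x̄ - mu_0) = (-0.5198, 0.2079),
  (x̄ - mu_0)^T · [...] = (-3.5)·(-0.5198) + (3.5)·(0.2079) = 2.547.

Step 5 — scale by n: T² = 4 · 2.547 = 10.1881.

T² ≈ 10.1881


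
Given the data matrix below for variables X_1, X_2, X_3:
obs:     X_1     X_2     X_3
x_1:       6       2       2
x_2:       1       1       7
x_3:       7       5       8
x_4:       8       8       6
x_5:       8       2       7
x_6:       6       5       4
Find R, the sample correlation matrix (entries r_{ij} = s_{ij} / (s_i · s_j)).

Step 1 — column means:
  mean(X_1) = (6 + 1 + 7 + 8 + 8 + 6) / 6 = 36/6 = 6
  mean(X_2) = (2 + 1 + 5 + 8 + 2 + 5) / 6 = 23/6 = 3.8333
  mean(X_3) = (2 + 7 + 8 + 6 + 7 + 4) / 6 = 34/6 = 5.6667

Step 2 — sample variances and covariances s[i,j] = (1/(n-1)) · Σ_k (x_{k,i} - mean_i) · (x_{k,j} - mean_j), with n-1 = 5:
  s[X_1,X_1] = ((0)·(0) + (-5)·(-5) + (1)·(1) + (2)·(2) + (2)·(2) + (0)·(0)) / 5 = 34/5 = 6.8
  s[X_1,X_2] = ((0)·(-1.8333) + (-5)·(-2.8333) + (1)·(1.1667) + (2)·(4.1667) + (2)·(-1.8333) + (0)·(1.1667)) / 5 = 20/5 = 4
  s[X_1,X_3] = ((0)·(-3.6667) + (-5)·(1.3333) + (1)·(2.3333) + (2)·(0.3333) + (2)·(1.3333) + (0)·(-1.6667)) / 5 = -1/5 = -0.2
  s[X_2,X_2] = ((-1.8333)·(-1.8333) + (-2.8333)·(-2.8333) + (1.1667)·(1.1667) + (4.1667)·(4.1667) + (-1.8333)·(-1.8333) + (1.1667)·(1.1667)) / 5 = 34.8333/5 = 6.9667
  s[X_2,X_3] = ((-1.8333)·(-3.6667) + (-2.8333)·(1.3333) + (1.1667)·(2.3333) + (4.1667)·(0.3333) + (-1.8333)·(1.3333) + (1.1667)·(-1.6667)) / 5 = 2.6667/5 = 0.5333
  s[X_3,X_3] = ((-3.6667)·(-3.6667) + (1.3333)·(1.3333) + (2.3333)·(2.3333) + (0.3333)·(0.3333) + (1.3333)·(1.3333) + (-1.6667)·(-1.6667)) / 5 = 25.3333/5 = 5.0667
  Sample standard deviations s_i = √(s[i,i]):
  s(X_1) = √(6.8) = 2.6077
  s(X_2) = √(6.9667) = 2.6394
  s(X_3) = √(5.0667) = 2.2509

Step 3 — r_{ij} = s_{ij} / (s_i · s_j):
  r[X_1,X_1] = 1 (diagonal).
  r[X_1,X_2] = 4 / (2.6077 · 2.6394) = 4 / 6.8828 = 0.5812
  r[X_1,X_3] = -0.2 / (2.6077 · 2.2509) = -0.2 / 5.8697 = -0.0341
  r[X_2,X_2] = 1 (diagonal).
  r[X_2,X_3] = 0.5333 / (2.6394 · 2.2509) = 0.5333 / 5.9412 = 0.0898
  r[X_3,X_3] = 1 (diagonal).

R is symmetric with unit diagonal. Assembling:

R = [[1, 0.5812, -0.0341],
 [0.5812, 1, 0.0898],
 [-0.0341, 0.0898, 1]]


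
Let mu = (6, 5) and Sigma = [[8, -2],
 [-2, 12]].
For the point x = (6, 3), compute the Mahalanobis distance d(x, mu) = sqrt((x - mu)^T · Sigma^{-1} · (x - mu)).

Step 1 — centre the observation: (x - mu) = (0, -2).

Step 2 — invert Sigma. det(Sigma) = 8·12 - (-2)² = 92.
  Sigma^{-1} = (1/det) · [[d, -b], [-b, a]] = [[0.1304, 0.0217],
 [0.0217, 0.087]].

Step 3 — form the quadratic (x - mu)^T · Sigma^{-1} · (x - mu):
  Sigma^{-1} · (x - mu) = (-0.0435, -0.1739).
  (x - mu)^T · [Sigma^{-1} · (x - mu)] = (0)·(-0.0435) + (-2)·(-0.1739) = 0.3478.

Step 4 — take square root: d = √(0.3478) ≈ 0.5898.

d(x, mu) = √(0.3478) ≈ 0.5898


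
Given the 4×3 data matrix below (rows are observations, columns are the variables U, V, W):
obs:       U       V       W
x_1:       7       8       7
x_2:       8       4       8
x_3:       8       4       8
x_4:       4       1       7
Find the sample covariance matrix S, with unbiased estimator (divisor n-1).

Step 1 — column means:
  mean(U) = (7 + 8 + 8 + 4) / 4 = 27/4 = 6.75
  mean(V) = (8 + 4 + 4 + 1) / 4 = 17/4 = 4.25
  mean(W) = (7 + 8 + 8 + 7) / 4 = 30/4 = 7.5

Step 2 — sample covariance S[i,j] = (1/(n-1)) · Σ_k (x_{k,i} - mean_i) · (x_{k,j} - mean_j), with n-1 = 3.
  S[U,U] = ((0.25)·(0.25) + (1.25)·(1.25) + (1.25)·(1.25) + (-2.75)·(-2.75)) / 3 = 10.75/3 = 3.5833
  S[U,V] = ((0.25)·(3.75) + (1.25)·(-0.25) + (1.25)·(-0.25) + (-2.75)·(-3.25)) / 3 = 9.25/3 = 3.0833
  S[U,W] = ((0.25)·(-0.5) + (1.25)·(0.5) + (1.25)·(0.5) + (-2.75)·(-0.5)) / 3 = 2.5/3 = 0.8333
  S[V,V] = ((3.75)·(3.75) + (-0.25)·(-0.25) + (-0.25)·(-0.25) + (-3.25)·(-3.25)) / 3 = 24.75/3 = 8.25
  S[V,W] = ((3.75)·(-0.5) + (-0.25)·(0.5) + (-0.25)·(0.5) + (-3.25)·(-0.5)) / 3 = -0.5/3 = -0.1667
  S[W,W] = ((-0.5)·(-0.5) + (0.5)·(0.5) + (0.5)·(0.5) + (-0.5)·(-0.5)) / 3 = 1/3 = 0.3333

S is symmetric (S[j,i] = S[i,j]). Assembling:

S = [[3.5833, 3.0833, 0.8333],
 [3.0833, 8.25, -0.1667],
 [0.8333, -0.1667, 0.3333]]


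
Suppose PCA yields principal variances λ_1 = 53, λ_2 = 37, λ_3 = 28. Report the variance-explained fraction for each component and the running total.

Step 1 — total variance = trace(Sigma) = Σ λ_i = 53 + 37 + 28 = 118.

Step 2 — fraction explained by component i = λ_i / Σ λ:
  PC1: 53/118 = 0.4492
  PC2: 37/118 = 0.3136
  PC3: 28/118 = 0.2373

Step 3 — cumulative fraction after k components = (λ_1 + ... + λ_k) / Σ λ:
  k = 1: 53/118 = 0.4492
  k = 2: (53 + 37)/118 = 90/118 = 0.7627
  k = 3: (53 + 37 + 28)/118 = 118/118 = 1

Summary (fraction, with percent):

explained: PC1 0.4492 (44.92%), PC2 0.3136 (31.36%), PC3 0.2373 (23.73%);  cumulative: 0.4492, 0.7627, 1


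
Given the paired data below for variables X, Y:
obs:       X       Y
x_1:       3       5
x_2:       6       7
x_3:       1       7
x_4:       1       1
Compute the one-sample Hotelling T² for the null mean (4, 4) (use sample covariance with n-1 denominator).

Step 1 — sample mean vector:
  mean(X) = (3 + 6 + 1 + 1) / 4 = 11/4 = 2.75
  mean(Y) = (5 + 7 + 7 + 1) / 4 = 20/4 = 5
  x̄ = (2.75, 5),  deviation x̄ - mu_0 = (2.75, 5) - (4, 4) = (-1.25, 1).

Step 2 — sample covariance matrix, S[i,j] = (1/(n-1)) · Σ_k (x_{k,i} - mean_i) · (x_{k,j} - mean_j), divisor n-1 = 3:
  S[X,X] = ((0.25)·(0.25) + (3.25)·(3.25) + (-1.75)·(-1.75) + (-1.75)·(-1.75)) / 3 = 16.75/3 = 5.5833
  S[X,Y] = ((0.25)·(0) + (3.25)·(2) + (-1.75)·(2) + (-1.75)·(-4)) / 3 = 10/3 = 3.3333
  S[Y,Y] = ((0)·(0) + (2)·(2) + (2)·(2) + (-4)·(-4)) / 3 = 24/3 = 8
  S = [[5.5833, 3.3333],
 [3.3333, 8]].

Step 3 — invert S. det(S) = 5.5833·8 - (3.3333)² = 33.5556.
  S^{-1} = (1/det) · [[d, -b], [-b, a]] = [[0.2384, -0.0993],
 [-0.0993, 0.1664]].

Step 4 — quadratic form (x̄ - mu_0)^T · S^{-1} · (x̄ - mu_0):
  S^{-1} · (x̄ - mu_0) = (-0.3974, 0.2906),
  (x̄ - mu_0)^T · [...] = (-1.25)·(-0.3974) + (1)·(0.2906) = 0.7873.

Step 5 — scale by n: T² = 4 · 0.7873 = 3.149.

T² ≈ 3.149


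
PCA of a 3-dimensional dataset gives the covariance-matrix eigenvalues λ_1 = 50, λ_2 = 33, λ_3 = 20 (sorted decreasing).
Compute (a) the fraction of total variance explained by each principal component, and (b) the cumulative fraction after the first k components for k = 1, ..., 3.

Step 1 — total variance = trace(Sigma) = Σ λ_i = 50 + 33 + 20 = 103.

Step 2 — fraction explained by component i = λ_i / Σ λ:
  PC1: 50/103 = 0.4854
  PC2: 33/103 = 0.3204
  PC3: 20/103 = 0.1942

Step 3 — cumulative fraction after k components = (λ_1 + ... + λ_k) / Σ λ:
  k = 1: 50/103 = 0.4854
  k = 2: (50 + 33)/103 = 83/103 = 0.8058
  k = 3: (50 + 33 + 20)/103 = 103/103 = 1

Summary (fraction, with percent):

explained: PC1 0.4854 (48.54%), PC2 0.3204 (32.04%), PC3 0.1942 (19.42%);  cumulative: 0.4854, 0.8058, 1


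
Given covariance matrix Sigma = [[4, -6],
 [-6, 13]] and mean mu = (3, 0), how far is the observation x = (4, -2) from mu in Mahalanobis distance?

Step 1 — centre the observation: (x - mu) = (1, -2).

Step 2 — invert Sigma. det(Sigma) = 4·13 - (-6)² = 16.
  Sigma^{-1} = (1/det) · [[d, -b], [-b, a]] = [[0.8125, 0.375],
 [0.375, 0.25]].

Step 3 — form the quadratic (x - mu)^T · Sigma^{-1} · (x - mu):
  Sigma^{-1} · (x - mu) = (0.0625, -0.125).
  (x - mu)^T · [Sigma^{-1} · (x - mu)] = (1)·(0.0625) + (-2)·(-0.125) = 0.3125.

Step 4 — take square root: d = √(0.3125) ≈ 0.559.

d(x, mu) = √(0.3125) ≈ 0.559


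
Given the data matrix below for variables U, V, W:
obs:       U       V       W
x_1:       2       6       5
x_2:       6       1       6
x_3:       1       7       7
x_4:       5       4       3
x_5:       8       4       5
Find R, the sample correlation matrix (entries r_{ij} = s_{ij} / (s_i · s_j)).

Step 1 — column means:
  mean(U) = (2 + 6 + 1 + 5 + 8) / 5 = 22/5 = 4.4
  mean(V) = (6 + 1 + 7 + 4 + 4) / 5 = 22/5 = 4.4
  mean(W) = (5 + 6 + 7 + 3 + 5) / 5 = 26/5 = 5.2

Step 2 — sample variances and covariances s[i,j] = (1/(n-1)) · Σ_k (x_{k,i} - mean_i) · (x_{k,j} - mean_j), with n-1 = 4:
  s[U,U] = ((-2.4)·(-2.4) + (1.6)·(1.6) + (-3.4)·(-3.4) + (0.6)·(0.6) + (3.6)·(3.6)) / 4 = 33.2/4 = 8.3
  s[U,V] = ((-2.4)·(1.6) + (1.6)·(-3.4) + (-3.4)·(2.6) + (0.6)·(-0.4) + (3.6)·(-0.4)) / 4 = -19.8/4 = -4.95
  s[U,W] = ((-2.4)·(-0.2) + (1.6)·(0.8) + (-3.4)·(1.8) + (0.6)·(-2.2) + (3.6)·(-0.2)) / 4 = -6.4/4 = -1.6
  s[V,V] = ((1.6)·(1.6) + (-3.4)·(-3.4) + (2.6)·(2.6) + (-0.4)·(-0.4) + (-0.4)·(-0.4)) / 4 = 21.2/4 = 5.3
  s[V,W] = ((1.6)·(-0.2) + (-3.4)·(0.8) + (2.6)·(1.8) + (-0.4)·(-2.2) + (-0.4)·(-0.2)) / 4 = 2.6/4 = 0.65
  s[W,W] = ((-0.2)·(-0.2) + (0.8)·(0.8) + (1.8)·(1.8) + (-2.2)·(-2.2) + (-0.2)·(-0.2)) / 4 = 8.8/4 = 2.2
  Sample standard deviations s_i = √(s[i,i]):
  s(U) = √(8.3) = 2.881
  s(V) = √(5.3) = 2.3022
  s(W) = √(2.2) = 1.4832

Step 3 — r_{ij} = s_{ij} / (s_i · s_j):
  r[U,U] = 1 (diagonal).
  r[U,V] = -4.95 / (2.881 · 2.3022) = -4.95 / 6.6325 = -0.7463
  r[U,W] = -1.6 / (2.881 · 1.4832) = -1.6 / 4.2732 = -0.3744
  r[V,V] = 1 (diagonal).
  r[V,W] = 0.65 / (2.3022 · 1.4832) = 0.65 / 3.4147 = 0.1904
  r[W,W] = 1 (diagonal).

R is symmetric with unit diagonal. Assembling:

R = [[1, -0.7463, -0.3744],
 [-0.7463, 1, 0.1904],
 [-0.3744, 0.1904, 1]]


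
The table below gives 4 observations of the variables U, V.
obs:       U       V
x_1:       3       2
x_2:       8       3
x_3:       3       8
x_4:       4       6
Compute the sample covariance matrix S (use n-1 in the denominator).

Step 1 — column means:
  mean(U) = (3 + 8 + 3 + 4) / 4 = 18/4 = 4.5
  mean(V) = (2 + 3 + 8 + 6) / 4 = 19/4 = 4.75

Step 2 — sample covariance S[i,j] = (1/(n-1)) · Σ_k (x_{k,i} - mean_i) · (x_{k,j} - mean_j), with n-1 = 3.
  S[U,U] = ((-1.5)·(-1.5) + (3.5)·(3.5) + (-1.5)·(-1.5) + (-0.5)·(-0.5)) / 3 = 17/3 = 5.6667
  S[U,V] = ((-1.5)·(-2.75) + (3.5)·(-1.75) + (-1.5)·(3.25) + (-0.5)·(1.25)) / 3 = -7.5/3 = -2.5
  S[V,V] = ((-2.75)·(-2.75) + (-1.75)·(-1.75) + (3.25)·(3.25) + (1.25)·(1.25)) / 3 = 22.75/3 = 7.5833

S is symmetric (S[j,i] = S[i,j]). Assembling:

S = [[5.6667, -2.5],
 [-2.5, 7.5833]]


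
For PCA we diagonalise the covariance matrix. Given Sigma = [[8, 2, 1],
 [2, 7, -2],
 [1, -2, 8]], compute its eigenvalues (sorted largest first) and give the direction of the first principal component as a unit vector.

Step 1 — characteristic polynomial p(λ) = det(λI - Sigma) = λ³ - tr·λ² + c_1·λ - det, where tr = trace, c_1 = sum of the principal 2×2 minors, det = det(Sigma):
  tr = 8 + 7 + 8 = 23,
  c_1 = (8·7 - (2)²) + (8·8 - (1)²) + (7·8 - (-2)²) = 52 + 63 + 52 = 167,
  det = 8·(7·8 - (-2)²) - (2)·((2)·8 - (-2)·(1)) + (1)·((2)·(-2) - 7·(1)) = 8·(52) - (2)·(18) + (1)·(-11) = 369.
  So p(λ) = λ³ - 23λ² + 167λ - 369.
Step 2 — look for an integer root (rational root theorem: any rational root is an integer divisor of 369). Testing λ = 9:
  p(9) = 729 - 1863 + 1503 - 369 = 0  ✓
  Dividing out (λ - 9): p(λ) = (λ - 9)(λ² - 14λ + 41).
Step 3 — remaining eigenvalues from the quadratic λ² - 14λ + 41 = 0:
  Δ = 14² - 4·41 = 196 - 164 = 32,  λ = (14 ± √32)/2 = (14 ± 5.6569)/2 ≈ 9.8284 or 4.1716.
  Sorted: λ_1 = 9.8284,  λ_2 = 9,  λ_3 = 4.1716  (check: sum = 23 = tr ✓).

Step 4 — unit eigenvector for λ_1 ≈ 9.8284: v spans the null space of (Sigma - λ_1 I), whose rows are
  r_1 = (-1.8284, 2, 1),  r_2 = (2, -2.8284, -2),  r_3 = (1, -2, -1.8284).
  v is orthogonal to every row, so take v ∝ r_1 × r_2 = ((2)·(-2) - (1)·(-2.8284), (1)·(2) - (-1.8284)·(-2), (-1.8284)·(-2.8284) - (2)·(2)) ≈ (-1.1716, -1.6569, 1.1716).
  Rescale (multiply by -1 so the first nonzero entry is positive): u = (1.1716, 1.6569, -1.1716).
  ||u|| = √((1.1716)² + (1.6569)² + (-1.1716)²) = √(5.4903) ≈ 2.3431,  v_1 = u/||u|| ≈ (0.5, 0.7071, -0.5) (||v_1|| = 1).

λ_1 = 9.8284,  λ_2 = 9,  λ_3 = 4.1716;  v_1 ≈ (0.5, 0.7071, -0.5)


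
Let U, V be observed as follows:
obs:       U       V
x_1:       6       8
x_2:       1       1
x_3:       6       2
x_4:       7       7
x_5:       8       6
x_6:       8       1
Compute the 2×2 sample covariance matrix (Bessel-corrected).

Step 1 — column means:
  mean(U) = (6 + 1 + 6 + 7 + 8 + 8) / 6 = 36/6 = 6
  mean(V) = (8 + 1 + 2 + 7 + 6 + 1) / 6 = 25/6 = 4.1667

Step 2 — sample covariance S[i,j] = (1/(n-1)) · Σ_k (x_{k,i} - mean_i) · (x_{k,j} - mean_j), with n-1 = 5.
  S[U,U] = ((0)·(0) + (-5)·(-5) + (0)·(0) + (1)·(1) + (2)·(2) + (2)·(2)) / 5 = 34/5 = 6.8
  S[U,V] = ((0)·(3.8333) + (-5)·(-3.1667) + (0)·(-2.1667) + (1)·(2.8333) + (2)·(1.8333) + (2)·(-3.1667)) / 5 = 16/5 = 3.2
  S[V,V] = ((3.8333)·(3.8333) + (-3.1667)·(-3.1667) + (-2.1667)·(-2.1667) + (2.8333)·(2.8333) + (1.8333)·(1.8333) + (-3.1667)·(-3.1667)) / 5 = 50.8333/5 = 10.1667

S is symmetric (S[j,i] = S[i,j]). Assembling:

S = [[6.8, 3.2],
 [3.2, 10.1667]]


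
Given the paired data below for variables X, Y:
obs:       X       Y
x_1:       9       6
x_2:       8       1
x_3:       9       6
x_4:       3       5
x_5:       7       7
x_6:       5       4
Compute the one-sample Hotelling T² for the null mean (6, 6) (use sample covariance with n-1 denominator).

Step 1 — sample mean vector:
  mean(X) = (9 + 8 + 9 + 3 + 7 + 5) / 6 = 41/6 = 6.8333
  mean(Y) = (6 + 1 + 6 + 5 + 7 + 4) / 6 = 29/6 = 4.8333
  x̄ = (6.8333, 4.8333),  deviation x̄ - mu_0 = (6.8333, 4.8333) - (6, 6) = (0.8333, -1.1667).

Step 2 — sample covariance matrix, S[i,j] = (1/(n-1)) · Σ_k (x_{k,i} - mean_i) · (x_{k,j} - mean_j), divisor n-1 = 5:
  S[X,X] = ((2.1667)·(2.1667) + (1.1667)·(1.1667) + (2.1667)·(2.1667) + (-3.8333)·(-3.8333) + (0.1667)·(0.1667) + (-1.8333)·(-1.8333)) / 5 = 28.8333/5 = 5.7667
  S[X,Y] = ((2.1667)·(1.1667) + (1.1667)·(-3.8333) + (2.1667)·(1.1667) + (-3.8333)·(0.1667) + (0.1667)·(2.1667) + (-1.8333)·(-0.8333)) / 5 = 1.8333/5 = 0.3667
  S[Y,Y] = ((1.1667)·(1.1667) + (-3.8333)·(-3.8333) + (1.1667)·(1.1667) + (0.1667)·(0.1667) + (2.1667)·(2.1667) + (-0.8333)·(-0.8333)) / 5 = 22.8333/5 = 4.5667
  S = [[5.7667, 0.3667],
 [0.3667, 4.5667]].

Step 3 — invert S. det(S) = 5.7667·4.5667 - (0.3667)² = 26.2.
  S^{-1} = (1/det) · [[d, -b], [-b, a]] = [[0.1743, -0.014],
 [-0.014, 0.2201]].

Step 4 — quadratic form (x̄ - mu_0)^T · S^{-1} · (x̄ - mu_0):
  S^{-1} · (x̄ - mu_0) = (0.1616, -0.2684),
  (x̄ - mu_0)^T · [...] = (0.8333)·(0.1616) + (-1.1667)·(-0.2684) = 0.4478.

Step 5 — scale by n: T² = 6 · 0.4478 = 2.687.

T² ≈ 2.687


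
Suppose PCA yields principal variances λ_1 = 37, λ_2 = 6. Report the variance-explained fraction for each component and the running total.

Step 1 — total variance = trace(Sigma) = Σ λ_i = 37 + 6 = 43.

Step 2 — fraction explained by component i = λ_i / Σ λ:
  PC1: 37/43 = 0.8605
  PC2: 6/43 = 0.1395

Step 3 — cumulative fraction after k components = (λ_1 + ... + λ_k) / Σ λ:
  k = 1: 37/43 = 0.8605
  k = 2: (37 + 6)/43 = 43/43 = 1

Summary (fraction, with percent):

explained: PC1 0.8605 (86.05%), PC2 0.1395 (13.95%);  cumulative: 0.8605, 1


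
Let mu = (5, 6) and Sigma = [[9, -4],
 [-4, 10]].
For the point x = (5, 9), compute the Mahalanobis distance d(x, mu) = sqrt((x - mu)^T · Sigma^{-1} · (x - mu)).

Step 1 — centre the observation: (x - mu) = (0, 3).

Step 2 — invert Sigma. det(Sigma) = 9·10 - (-4)² = 74.
  Sigma^{-1} = (1/det) · [[d, -b], [-b, a]] = [[0.1351, 0.0541],
 [0.0541, 0.1216]].

Step 3 — form the quadratic (x - mu)^T · Sigma^{-1} · (x - mu):
  Sigma^{-1} · (x - mu) = (0.1622, 0.3649).
  (x - mu)^T · [Sigma^{-1} · (x - mu)] = (0)·(0.1622) + (3)·(0.3649) = 1.0946.

Step 4 — take square root: d = √(1.0946) ≈ 1.0462.

d(x, mu) = √(1.0946) ≈ 1.0462


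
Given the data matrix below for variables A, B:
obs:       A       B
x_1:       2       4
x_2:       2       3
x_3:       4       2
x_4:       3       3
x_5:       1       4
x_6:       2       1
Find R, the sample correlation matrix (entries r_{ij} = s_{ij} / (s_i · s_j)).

Step 1 — column means:
  mean(A) = (2 + 2 + 4 + 3 + 1 + 2) / 6 = 14/6 = 2.3333
  mean(B) = (4 + 3 + 2 + 3 + 4 + 1) / 6 = 17/6 = 2.8333

Step 2 — sample variances and covariances s[i,j] = (1/(n-1)) · Σ_k (x_{k,i} - mean_i) · (x_{k,j} - mean_j), with n-1 = 5:
  s[A,A] = ((-0.3333)·(-0.3333) + (-0.3333)·(-0.3333) + (1.6667)·(1.6667) + (0.6667)·(0.6667) + (-1.3333)·(-1.3333) + (-0.3333)·(-0.3333)) / 5 = 5.3333/5 = 1.0667
  s[A,B] = ((-0.3333)·(1.1667) + (-0.3333)·(0.1667) + (1.6667)·(-0.8333) + (0.6667)·(0.1667) + (-1.3333)·(1.1667) + (-0.3333)·(-1.8333)) / 5 = -2.6667/5 = -0.5333
  s[B,B] = ((1.1667)·(1.1667) + (0.1667)·(0.1667) + (-0.8333)·(-0.8333) + (0.1667)·(0.1667) + (1.1667)·(1.1667) + (-1.8333)·(-1.8333)) / 5 = 6.8333/5 = 1.3667
  Sample standard deviations s_i = √(s[i,i]):
  s(A) = √(1.0667) = 1.0328
  s(B) = √(1.3667) = 1.169

Step 3 — r_{ij} = s_{ij} / (s_i · s_j):
  r[A,A] = 1 (diagonal).
  r[A,B] = -0.5333 / (1.0328 · 1.169) = -0.5333 / 1.2074 = -0.4417
  r[B,B] = 1 (diagonal).

R is symmetric with unit diagonal. Assembling:

R = [[1, -0.4417],
 [-0.4417, 1]]


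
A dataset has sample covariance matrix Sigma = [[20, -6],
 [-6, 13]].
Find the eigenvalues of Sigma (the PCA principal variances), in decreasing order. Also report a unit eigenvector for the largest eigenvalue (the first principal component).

Step 1 — characteristic polynomial of 2×2 Sigma:
  det(Sigma - λI) = λ² - trace · λ + det = 0.
  trace = 20 + 13 = 33, det = 20·13 - (-6)² = 224.
Step 2 — discriminant:
  Δ = trace² - 4·det = 1089 - 896 = 193.
Step 3 — eigenvalues:
  λ = (trace ± √Δ)/2 = (33 ± 13.8924)/2,
  λ_1 = 23.4462,  λ_2 = 9.5538.

Step 4 — unit eigenvector for λ_1: solve (Sigma - λ_1 I)v = 0. First row:
  (20 - 23.4462)·v_x + (-6)·v_y = 0, i.e. (-3.4462)·v_x + (-6)·v_y = 0,
  so v ∝ (b, λ_1 - a) = (-6, 3.4462); multiply by -1 so the first entry is positive: u = (6, -3.4462).
  ||u|| = √((6)² + (-3.4462)²) = √(47.8764) ≈ 6.9193,
  v_1 = u/||u|| ≈ (0.8671, -0.4981) (||v_1|| = 1).

λ_1 = 23.4462,  λ_2 = 9.5538;  v_1 ≈ (0.8671, -0.4981)


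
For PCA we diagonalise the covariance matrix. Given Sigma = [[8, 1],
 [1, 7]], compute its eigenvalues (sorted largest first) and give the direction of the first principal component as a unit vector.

Step 1 — characteristic polynomial of 2×2 Sigma:
  det(Sigma - λI) = λ² - trace · λ + det = 0.
  trace = 8 + 7 = 15, det = 8·7 - (1)² = 55.
Step 2 — discriminant:
  Δ = trace² - 4·det = 225 - 220 = 5.
Step 3 — eigenvalues:
  λ = (trace ± √Δ)/2 = (15 ± 2.2361)/2,
  λ_1 = 8.618,  λ_2 = 6.382.

Step 4 — unit eigenvector for λ_1: solve (Sigma - λ_1 I)v = 0. First row:
  (8 - 8.618)·v_x + (1)·v_y = 0, i.e. (-0.618)·v_x + (1)·v_y = 0,
  so v ∝ (b, λ_1 - a) = (1, 0.618) = u.
  ||u|| = √((1)² + (0.618)²) = √(1.382) ≈ 1.1756,
  v_1 = u/||u|| ≈ (0.8507, 0.5257) (||v_1|| = 1).

λ_1 = 8.618,  λ_2 = 6.382;  v_1 ≈ (0.8507, 0.5257)


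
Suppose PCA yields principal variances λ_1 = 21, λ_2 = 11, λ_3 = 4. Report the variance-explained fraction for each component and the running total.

Step 1 — total variance = trace(Sigma) = Σ λ_i = 21 + 11 + 4 = 36.

Step 2 — fraction explained by component i = λ_i / Σ λ:
  PC1: 21/36 = 0.5833
  PC2: 11/36 = 0.3056
  PC3: 4/36 = 0.1111

Step 3 — cumulative fraction after k components = (λ_1 + ... + λ_k) / Σ λ:
  k = 1: 21/36 = 0.5833
  k = 2: (21 + 11)/36 = 32/36 = 0.8889
  k = 3: (21 + 11 + 4)/36 = 36/36 = 1

Summary (fraction, with percent):

explained: PC1 0.5833 (58.33%), PC2 0.3056 (30.56%), PC3 0.1111 (11.11%);  cumulative: 0.5833, 0.8889, 1


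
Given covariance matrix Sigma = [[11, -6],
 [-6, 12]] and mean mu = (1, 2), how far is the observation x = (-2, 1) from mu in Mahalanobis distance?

Step 1 — centre the observation: (x - mu) = (-3, -1).

Step 2 — invert Sigma. det(Sigma) = 11·12 - (-6)² = 96.
  Sigma^{-1} = (1/det) · [[d, -b], [-b, a]] = [[0.125, 0.0625],
 [0.0625, 0.1146]].

Step 3 — form the quadratic (x - mu)^T · Sigma^{-1} · (x - mu):
  Sigma^{-1} · (x - mu) = (-0.4375, -0.3021).
  (x - mu)^T · [Sigma^{-1} · (x - mu)] = (-3)·(-0.4375) + (-1)·(-0.3021) = 1.6146.

Step 4 — take square root: d = √(1.6146) ≈ 1.2707.

d(x, mu) = √(1.6146) ≈ 1.2707


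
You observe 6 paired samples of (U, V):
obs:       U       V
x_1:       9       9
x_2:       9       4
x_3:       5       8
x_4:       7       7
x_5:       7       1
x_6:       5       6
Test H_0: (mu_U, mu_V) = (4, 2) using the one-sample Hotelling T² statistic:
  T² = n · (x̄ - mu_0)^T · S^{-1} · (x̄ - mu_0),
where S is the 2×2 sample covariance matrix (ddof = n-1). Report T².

Step 1 — sample mean vector:
  mean(U) = (9 + 9 + 5 + 7 + 7 + 5) / 6 = 42/6 = 7
  mean(V) = (9 + 4 + 8 + 7 + 1 + 6) / 6 = 35/6 = 5.8333
  x̄ = (7, 5.8333),  deviation x̄ - mu_0 = (7, 5.8333) - (4, 2) = (3, 3.8333).

Step 2 — sample covariance matrix, S[i,j] = (1/(n-1)) · Σ_k (x_{k,i} - mean_i) · (x_{k,j} - mean_j), divisor n-1 = 5:
  S[U,U] = ((2)·(2) + (2)·(2) + (-2)·(-2) + (0)·(0) + (0)·(0) + (-2)·(-2)) / 5 = 16/5 = 3.2
  S[U,V] = ((2)·(3.1667) + (2)·(-1.8333) + (-2)·(2.1667) + (0)·(1.1667) + (0)·(-4.8333) + (-2)·(0.1667)) / 5 = -2/5 = -0.4
  S[V,V] = ((3.1667)·(3.1667) + (-1.8333)·(-1.8333) + (2.1667)·(2.1667) + (1.1667)·(1.1667) + (-4.8333)·(-4.8333) + (0.1667)·(0.1667)) / 5 = 42.8333/5 = 8.5667
  S = [[3.2, -0.4],
 [-0.4, 8.5667]].

Step 3 — invert S. det(S) = 3.2·8.5667 - (-0.4)² = 27.2533.
  S^{-1} = (1/det) · [[d, -b], [-b, a]] = [[0.3143, 0.0147],
 [0.0147, 0.1174]].

Step 4 — quadratic form (x̄ - mu_0)^T · S^{-1} · (x̄ - mu_0):
  S^{-1} · (x̄ - mu_0) = (0.9993, 0.4941),
  (x̄ - mu_0)^T · [...] = (3)·(0.9993) + (3.8333)·(0.4941) = 4.892.

Step 5 — scale by n: T² = 6 · 4.892 = 29.3518.

T² ≈ 29.3518
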